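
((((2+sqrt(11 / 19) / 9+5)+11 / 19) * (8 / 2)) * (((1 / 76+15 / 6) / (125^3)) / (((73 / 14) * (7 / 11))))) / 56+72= 2101 * sqrt(209) / 12970617187500+25941234450636 / 360294921875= 72.00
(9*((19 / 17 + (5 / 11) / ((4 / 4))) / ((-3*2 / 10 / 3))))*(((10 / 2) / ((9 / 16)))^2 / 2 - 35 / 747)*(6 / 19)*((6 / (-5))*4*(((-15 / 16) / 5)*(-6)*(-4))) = -330326640 / 17347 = -19042.29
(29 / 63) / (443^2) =29 / 12363687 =0.00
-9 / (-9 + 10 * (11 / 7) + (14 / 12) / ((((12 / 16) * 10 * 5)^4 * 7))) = -5980078125 / 4461328181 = -1.34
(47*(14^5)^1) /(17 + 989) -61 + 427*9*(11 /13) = 185169672 /6539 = 28317.74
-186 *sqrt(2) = -263.04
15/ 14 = 1.07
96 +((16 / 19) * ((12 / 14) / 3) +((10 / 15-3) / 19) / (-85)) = 3264049 / 33915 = 96.24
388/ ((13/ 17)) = 6596/ 13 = 507.38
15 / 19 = 0.79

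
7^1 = 7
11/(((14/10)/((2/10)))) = 11/7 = 1.57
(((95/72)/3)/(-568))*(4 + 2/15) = -589/184032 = -0.00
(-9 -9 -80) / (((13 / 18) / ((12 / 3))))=-7056 / 13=-542.77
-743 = -743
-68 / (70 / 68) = -2312 / 35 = -66.06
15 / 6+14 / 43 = 243 / 86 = 2.83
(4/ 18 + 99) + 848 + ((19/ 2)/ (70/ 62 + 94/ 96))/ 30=133735829/ 141165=947.37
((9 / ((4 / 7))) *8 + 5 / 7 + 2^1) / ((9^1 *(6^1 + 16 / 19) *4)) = 17119 / 32760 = 0.52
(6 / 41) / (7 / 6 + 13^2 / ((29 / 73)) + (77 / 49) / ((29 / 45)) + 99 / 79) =577332 / 1697467117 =0.00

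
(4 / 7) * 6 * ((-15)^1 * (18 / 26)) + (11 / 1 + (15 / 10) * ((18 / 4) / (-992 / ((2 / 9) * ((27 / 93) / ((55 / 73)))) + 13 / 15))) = -113602842371 / 4617067364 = -24.60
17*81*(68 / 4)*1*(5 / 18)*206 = 1339515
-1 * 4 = -4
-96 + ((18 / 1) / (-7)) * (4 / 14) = -96.73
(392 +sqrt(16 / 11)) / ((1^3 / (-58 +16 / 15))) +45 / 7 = -2342701 / 105-3416*sqrt(11) / 165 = -22380.10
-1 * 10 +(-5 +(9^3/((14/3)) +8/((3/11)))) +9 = 7541/42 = 179.55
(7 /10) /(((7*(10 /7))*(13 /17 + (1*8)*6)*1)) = 119 /82900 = 0.00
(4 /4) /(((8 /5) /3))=15 /8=1.88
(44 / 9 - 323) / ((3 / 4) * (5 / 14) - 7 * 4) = 160328 / 13977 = 11.47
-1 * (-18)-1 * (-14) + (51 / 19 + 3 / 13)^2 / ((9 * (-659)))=1286500192 / 40204931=32.00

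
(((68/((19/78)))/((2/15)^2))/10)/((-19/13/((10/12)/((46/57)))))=-1939275/1748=-1109.43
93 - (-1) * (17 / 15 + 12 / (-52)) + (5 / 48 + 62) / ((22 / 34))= 197477 / 1040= 189.88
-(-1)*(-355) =-355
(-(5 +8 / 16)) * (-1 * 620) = 3410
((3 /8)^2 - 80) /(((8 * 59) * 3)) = -5111 /90624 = -0.06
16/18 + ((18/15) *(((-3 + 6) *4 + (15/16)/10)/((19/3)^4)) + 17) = 1679380849/93831120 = 17.90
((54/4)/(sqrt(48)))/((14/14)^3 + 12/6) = 0.65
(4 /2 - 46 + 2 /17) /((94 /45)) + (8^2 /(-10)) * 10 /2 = -53.01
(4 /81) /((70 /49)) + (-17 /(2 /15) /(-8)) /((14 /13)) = 1345711 /90720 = 14.83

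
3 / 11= 0.27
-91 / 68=-1.34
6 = 6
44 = 44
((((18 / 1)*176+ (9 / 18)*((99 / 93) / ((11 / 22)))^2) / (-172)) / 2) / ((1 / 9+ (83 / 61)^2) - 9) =51014229057 / 38955853268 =1.31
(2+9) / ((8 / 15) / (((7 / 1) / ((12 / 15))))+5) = 5775 / 2657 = 2.17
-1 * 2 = -2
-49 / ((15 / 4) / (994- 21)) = -190708 / 15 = -12713.87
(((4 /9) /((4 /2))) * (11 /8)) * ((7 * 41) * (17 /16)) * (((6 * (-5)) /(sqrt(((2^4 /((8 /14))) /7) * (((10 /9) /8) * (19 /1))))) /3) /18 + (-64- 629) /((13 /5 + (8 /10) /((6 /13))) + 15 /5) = -189 /2- 53669 * sqrt(95) /32832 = -110.43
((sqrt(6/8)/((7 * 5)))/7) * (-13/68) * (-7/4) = 13 * sqrt(3)/19040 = 0.00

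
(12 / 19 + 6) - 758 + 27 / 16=-227903 / 304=-749.68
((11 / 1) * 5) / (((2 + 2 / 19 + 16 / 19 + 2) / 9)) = 9405 / 94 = 100.05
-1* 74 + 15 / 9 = -217 / 3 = -72.33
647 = 647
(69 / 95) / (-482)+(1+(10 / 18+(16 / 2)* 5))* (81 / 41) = 154126311 / 1877390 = 82.10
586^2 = 343396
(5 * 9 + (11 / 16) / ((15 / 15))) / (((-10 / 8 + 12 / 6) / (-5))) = -3655 / 12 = -304.58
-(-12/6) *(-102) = -204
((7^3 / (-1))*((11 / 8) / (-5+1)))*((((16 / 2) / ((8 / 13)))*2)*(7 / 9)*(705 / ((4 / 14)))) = 564799235 / 96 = 5883325.36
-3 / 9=-1 / 3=-0.33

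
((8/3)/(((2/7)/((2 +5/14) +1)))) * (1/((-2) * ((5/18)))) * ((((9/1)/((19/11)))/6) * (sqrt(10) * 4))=-18612 * sqrt(10)/95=-619.54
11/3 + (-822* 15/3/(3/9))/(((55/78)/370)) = -213506159/33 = -6469883.61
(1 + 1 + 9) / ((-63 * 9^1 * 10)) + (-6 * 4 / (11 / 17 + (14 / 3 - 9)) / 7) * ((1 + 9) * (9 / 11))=3185959 / 418770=7.61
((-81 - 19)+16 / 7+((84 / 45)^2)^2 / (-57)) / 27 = -1978070092 / 545383125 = -3.63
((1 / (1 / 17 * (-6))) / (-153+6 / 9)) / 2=17 / 1828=0.01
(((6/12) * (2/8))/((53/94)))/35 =47/7420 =0.01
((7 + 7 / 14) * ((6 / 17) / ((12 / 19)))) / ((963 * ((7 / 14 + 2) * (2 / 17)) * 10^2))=19 / 128400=0.00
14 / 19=0.74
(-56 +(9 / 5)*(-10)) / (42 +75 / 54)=-1332 / 781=-1.71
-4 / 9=-0.44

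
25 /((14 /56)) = 100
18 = 18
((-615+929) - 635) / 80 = -321 / 80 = -4.01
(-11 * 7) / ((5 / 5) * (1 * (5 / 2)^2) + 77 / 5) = -1540 / 433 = -3.56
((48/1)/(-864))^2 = 1/324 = 0.00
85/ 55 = 17/ 11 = 1.55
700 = 700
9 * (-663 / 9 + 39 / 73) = -48048 / 73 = -658.19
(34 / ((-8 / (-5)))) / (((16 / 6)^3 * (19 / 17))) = 39015 / 38912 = 1.00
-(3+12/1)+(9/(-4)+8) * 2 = -7/2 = -3.50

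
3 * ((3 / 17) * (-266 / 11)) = -2394 / 187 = -12.80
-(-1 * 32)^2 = -1024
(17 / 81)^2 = 289 / 6561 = 0.04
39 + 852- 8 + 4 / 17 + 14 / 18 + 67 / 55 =7449221 / 8415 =885.23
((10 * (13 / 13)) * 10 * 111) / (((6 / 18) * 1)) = 33300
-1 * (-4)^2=-16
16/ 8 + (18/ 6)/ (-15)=9/ 5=1.80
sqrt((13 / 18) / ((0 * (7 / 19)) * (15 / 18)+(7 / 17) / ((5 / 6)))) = sqrt(23205) / 126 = 1.21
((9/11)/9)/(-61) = -1/671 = -0.00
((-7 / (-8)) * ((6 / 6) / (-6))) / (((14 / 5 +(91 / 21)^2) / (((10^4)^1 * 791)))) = -51909375 / 971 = -53459.71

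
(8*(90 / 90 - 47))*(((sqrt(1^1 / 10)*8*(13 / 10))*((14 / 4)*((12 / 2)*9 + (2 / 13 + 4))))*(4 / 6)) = -1298304*sqrt(10) / 25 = -164223.91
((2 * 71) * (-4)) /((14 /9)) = -2556 /7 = -365.14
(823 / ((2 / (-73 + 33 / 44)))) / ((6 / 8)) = -237847 / 6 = -39641.17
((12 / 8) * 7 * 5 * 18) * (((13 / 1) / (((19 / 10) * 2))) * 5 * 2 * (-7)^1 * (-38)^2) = -326781000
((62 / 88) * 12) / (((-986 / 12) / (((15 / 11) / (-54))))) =155 / 59653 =0.00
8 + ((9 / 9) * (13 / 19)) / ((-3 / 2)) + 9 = 943 / 57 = 16.54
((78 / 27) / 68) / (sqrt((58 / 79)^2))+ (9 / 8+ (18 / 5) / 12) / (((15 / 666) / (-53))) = -371959493 / 110925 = -3353.25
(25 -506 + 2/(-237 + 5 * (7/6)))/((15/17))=-545.14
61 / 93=0.66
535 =535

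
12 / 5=2.40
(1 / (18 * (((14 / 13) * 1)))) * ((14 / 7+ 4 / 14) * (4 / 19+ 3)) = 3172 / 8379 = 0.38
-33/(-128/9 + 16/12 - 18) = 297/278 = 1.07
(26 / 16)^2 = 169 / 64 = 2.64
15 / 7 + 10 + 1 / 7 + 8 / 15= 1346 / 105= 12.82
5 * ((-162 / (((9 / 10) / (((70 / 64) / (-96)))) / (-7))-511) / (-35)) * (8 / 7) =19213 / 224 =85.77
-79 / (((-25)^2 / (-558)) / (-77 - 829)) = -39938292 / 625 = -63901.27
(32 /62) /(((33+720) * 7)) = 16 /163401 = 0.00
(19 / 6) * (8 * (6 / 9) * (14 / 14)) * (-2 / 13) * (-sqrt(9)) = 304 / 39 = 7.79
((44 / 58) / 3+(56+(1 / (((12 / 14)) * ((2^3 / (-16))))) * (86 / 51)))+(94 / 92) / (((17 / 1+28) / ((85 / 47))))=52.36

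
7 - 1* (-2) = 9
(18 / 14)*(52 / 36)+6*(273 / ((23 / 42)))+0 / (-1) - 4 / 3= 1444969 / 483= 2991.65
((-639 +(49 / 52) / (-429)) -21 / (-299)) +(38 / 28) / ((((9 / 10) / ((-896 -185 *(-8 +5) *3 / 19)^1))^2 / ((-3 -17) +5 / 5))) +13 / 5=-10086636989619427 / 484864380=-20803006.79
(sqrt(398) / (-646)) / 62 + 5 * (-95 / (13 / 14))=-6650 / 13 - sqrt(398) / 40052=-511.54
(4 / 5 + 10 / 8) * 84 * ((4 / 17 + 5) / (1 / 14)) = 1072806 / 85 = 12621.25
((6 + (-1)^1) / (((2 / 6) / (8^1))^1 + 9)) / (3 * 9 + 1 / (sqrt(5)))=0.02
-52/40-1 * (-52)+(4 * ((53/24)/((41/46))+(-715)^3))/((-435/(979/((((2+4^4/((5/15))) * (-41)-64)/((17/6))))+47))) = 157679727.05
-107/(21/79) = -8453/21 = -402.52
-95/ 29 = -3.28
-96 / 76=-24 / 19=-1.26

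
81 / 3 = 27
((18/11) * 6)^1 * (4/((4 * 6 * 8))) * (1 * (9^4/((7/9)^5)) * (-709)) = -2472130140309/739508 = -3342939.01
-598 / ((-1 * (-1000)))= -299 / 500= -0.60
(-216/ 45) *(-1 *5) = 24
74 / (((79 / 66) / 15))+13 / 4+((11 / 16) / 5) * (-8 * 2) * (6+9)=897.59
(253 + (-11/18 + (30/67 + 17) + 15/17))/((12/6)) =5550281/41004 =135.36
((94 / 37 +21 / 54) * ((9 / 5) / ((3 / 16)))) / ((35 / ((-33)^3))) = -186968232 / 6475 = -28875.40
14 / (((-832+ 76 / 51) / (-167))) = 59619 / 21178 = 2.82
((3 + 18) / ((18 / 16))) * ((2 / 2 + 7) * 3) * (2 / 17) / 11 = 896 / 187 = 4.79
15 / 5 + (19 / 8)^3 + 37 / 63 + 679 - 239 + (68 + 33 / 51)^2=5169.40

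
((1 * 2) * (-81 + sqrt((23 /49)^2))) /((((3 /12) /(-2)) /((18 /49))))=1136448 /2401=473.32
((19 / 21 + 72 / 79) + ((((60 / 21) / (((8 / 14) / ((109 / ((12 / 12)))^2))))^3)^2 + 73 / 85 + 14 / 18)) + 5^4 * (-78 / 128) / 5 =1189883772609344597714497588676138569 / 27074880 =43947887215357726339488770000.00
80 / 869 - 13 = -11217 / 869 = -12.91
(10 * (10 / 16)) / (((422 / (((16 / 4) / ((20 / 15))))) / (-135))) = -10125 / 1688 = -6.00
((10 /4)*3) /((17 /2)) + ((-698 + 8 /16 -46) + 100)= -642.62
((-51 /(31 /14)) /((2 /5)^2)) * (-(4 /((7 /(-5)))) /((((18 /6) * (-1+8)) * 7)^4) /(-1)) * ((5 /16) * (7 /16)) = 10625 /88231102848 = 0.00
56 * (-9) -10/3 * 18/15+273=-235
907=907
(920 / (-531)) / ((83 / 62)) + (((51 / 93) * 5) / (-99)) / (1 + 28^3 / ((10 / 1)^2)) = -107241784445 / 82854287109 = -1.29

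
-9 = -9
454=454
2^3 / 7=8 / 7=1.14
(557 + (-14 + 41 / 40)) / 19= 21761 / 760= 28.63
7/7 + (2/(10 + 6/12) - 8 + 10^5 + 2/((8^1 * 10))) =83994301/840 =99993.22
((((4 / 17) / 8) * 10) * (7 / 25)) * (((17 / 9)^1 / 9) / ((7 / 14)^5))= 224 / 405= 0.55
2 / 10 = 1 / 5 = 0.20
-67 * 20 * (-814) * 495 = 539926200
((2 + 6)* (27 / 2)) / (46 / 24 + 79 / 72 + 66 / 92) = 178848 / 6179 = 28.94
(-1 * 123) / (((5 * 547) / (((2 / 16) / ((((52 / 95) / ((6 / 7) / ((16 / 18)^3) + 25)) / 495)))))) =-54355266405 / 407773184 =-133.30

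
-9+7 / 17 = -146 / 17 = -8.59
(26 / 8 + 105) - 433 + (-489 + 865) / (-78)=-51413 / 156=-329.57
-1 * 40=-40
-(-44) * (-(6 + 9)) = -660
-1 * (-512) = 512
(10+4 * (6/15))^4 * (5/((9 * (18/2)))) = 11316496/10125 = 1117.68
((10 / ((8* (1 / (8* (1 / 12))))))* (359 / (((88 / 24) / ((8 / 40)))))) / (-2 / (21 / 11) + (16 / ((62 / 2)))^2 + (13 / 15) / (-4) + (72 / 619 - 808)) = -14948806670 / 741002551113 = -0.02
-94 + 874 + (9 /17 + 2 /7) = 92917 /119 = 780.82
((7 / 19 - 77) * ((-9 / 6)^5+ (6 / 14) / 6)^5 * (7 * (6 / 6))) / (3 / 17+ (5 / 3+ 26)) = 1801121664536244375 / 3881467641856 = 464031.09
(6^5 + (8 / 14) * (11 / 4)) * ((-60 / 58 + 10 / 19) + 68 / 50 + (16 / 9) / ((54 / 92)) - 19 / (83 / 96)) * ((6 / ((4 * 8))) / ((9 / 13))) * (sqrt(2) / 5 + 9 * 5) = -1779083377964243 / 1037224440 - 1779083377964243 * sqrt(2) / 233375499000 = -1726015.65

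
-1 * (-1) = 1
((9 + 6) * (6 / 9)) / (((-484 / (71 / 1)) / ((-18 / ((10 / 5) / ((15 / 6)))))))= 15975 / 484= 33.01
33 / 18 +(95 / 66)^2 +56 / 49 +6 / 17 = 2799677 / 518364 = 5.40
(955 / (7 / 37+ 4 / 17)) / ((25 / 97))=11653483 / 1335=8729.20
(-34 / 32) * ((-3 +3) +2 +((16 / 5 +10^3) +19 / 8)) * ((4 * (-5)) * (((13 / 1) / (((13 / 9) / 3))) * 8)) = 18499077 / 4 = 4624769.25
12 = 12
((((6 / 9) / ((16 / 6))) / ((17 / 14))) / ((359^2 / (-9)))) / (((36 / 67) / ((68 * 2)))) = -469 / 128881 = -0.00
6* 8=48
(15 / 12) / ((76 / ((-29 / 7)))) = -145 / 2128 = -0.07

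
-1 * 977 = -977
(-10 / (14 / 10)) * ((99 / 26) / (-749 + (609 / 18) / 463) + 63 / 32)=-42488617725 / 3029235664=-14.03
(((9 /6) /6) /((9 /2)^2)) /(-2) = -1 /162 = -0.01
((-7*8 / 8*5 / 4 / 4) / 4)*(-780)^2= -1330875 / 4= -332718.75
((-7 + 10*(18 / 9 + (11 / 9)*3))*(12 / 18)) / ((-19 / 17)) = -5066 / 171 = -29.63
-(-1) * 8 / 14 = 4 / 7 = 0.57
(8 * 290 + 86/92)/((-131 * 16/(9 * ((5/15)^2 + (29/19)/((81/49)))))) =-21245837/2060892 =-10.31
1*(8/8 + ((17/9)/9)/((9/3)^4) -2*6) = -72154/6561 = -11.00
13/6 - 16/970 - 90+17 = -206173/2910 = -70.85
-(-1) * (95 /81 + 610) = 49505 /81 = 611.17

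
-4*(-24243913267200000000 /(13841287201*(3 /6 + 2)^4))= 2482576718561280000 /13841287201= 179360248.98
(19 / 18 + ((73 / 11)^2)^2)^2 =261577539751431289 / 69452277444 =3766291.75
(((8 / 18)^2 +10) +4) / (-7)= -1150 / 567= -2.03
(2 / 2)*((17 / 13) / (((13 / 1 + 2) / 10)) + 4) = 190 / 39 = 4.87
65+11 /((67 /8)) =66.31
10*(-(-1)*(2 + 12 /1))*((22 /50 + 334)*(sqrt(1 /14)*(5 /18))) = 929*sqrt(14) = 3476.00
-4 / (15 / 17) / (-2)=34 / 15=2.27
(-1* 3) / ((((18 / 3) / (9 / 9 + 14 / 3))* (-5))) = 17 / 30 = 0.57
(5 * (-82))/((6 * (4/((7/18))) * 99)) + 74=1580981/21384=73.93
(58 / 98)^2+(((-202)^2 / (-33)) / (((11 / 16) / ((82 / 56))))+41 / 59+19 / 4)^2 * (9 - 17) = -121707004958842064191 / 2202619242978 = -55255580.53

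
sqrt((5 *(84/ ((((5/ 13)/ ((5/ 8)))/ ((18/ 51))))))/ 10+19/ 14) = 5.04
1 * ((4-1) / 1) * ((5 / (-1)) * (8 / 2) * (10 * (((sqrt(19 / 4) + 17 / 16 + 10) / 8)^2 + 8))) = -12271275 / 2048-13275 * sqrt(19) / 128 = -6443.90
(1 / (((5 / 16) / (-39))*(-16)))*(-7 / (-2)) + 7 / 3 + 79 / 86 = 30.55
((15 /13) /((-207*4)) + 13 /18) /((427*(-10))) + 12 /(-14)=-39403999 /45962280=-0.86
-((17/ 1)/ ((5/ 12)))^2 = -41616/ 25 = -1664.64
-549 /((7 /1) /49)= -3843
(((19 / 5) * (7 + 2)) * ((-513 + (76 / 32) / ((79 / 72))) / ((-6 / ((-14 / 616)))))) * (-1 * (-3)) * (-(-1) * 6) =-5175657 / 4345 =-1191.18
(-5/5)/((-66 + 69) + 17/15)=-15/62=-0.24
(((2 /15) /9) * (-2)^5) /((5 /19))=-1216 /675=-1.80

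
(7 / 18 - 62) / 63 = -0.98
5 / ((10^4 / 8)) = 1 / 250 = 0.00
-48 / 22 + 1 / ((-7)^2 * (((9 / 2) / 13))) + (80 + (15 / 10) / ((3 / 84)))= 581524 / 4851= 119.88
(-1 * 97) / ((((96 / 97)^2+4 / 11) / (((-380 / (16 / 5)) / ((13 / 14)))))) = 33381014975 / 3614312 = 9235.79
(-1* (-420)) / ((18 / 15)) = 350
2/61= 0.03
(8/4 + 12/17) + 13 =15.71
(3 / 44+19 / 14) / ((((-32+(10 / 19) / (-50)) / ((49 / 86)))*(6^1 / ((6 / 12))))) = -291935 / 138085728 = -0.00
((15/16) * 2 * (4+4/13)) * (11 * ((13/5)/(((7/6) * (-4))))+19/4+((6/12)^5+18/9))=5.27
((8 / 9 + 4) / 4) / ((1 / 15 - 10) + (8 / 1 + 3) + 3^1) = 55 / 183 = 0.30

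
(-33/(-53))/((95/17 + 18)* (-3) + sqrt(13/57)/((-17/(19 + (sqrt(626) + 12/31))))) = -991287/(31853* sqrt(741) + 1643* sqrt(463866) + 112662153) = -0.01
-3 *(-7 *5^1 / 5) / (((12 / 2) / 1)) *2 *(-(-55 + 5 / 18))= 6895 / 18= 383.06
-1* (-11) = 11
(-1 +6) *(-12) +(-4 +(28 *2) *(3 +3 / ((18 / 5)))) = 452 / 3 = 150.67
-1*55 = -55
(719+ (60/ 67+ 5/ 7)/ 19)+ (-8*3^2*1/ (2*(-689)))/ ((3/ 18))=4416874172/ 6139679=719.40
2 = 2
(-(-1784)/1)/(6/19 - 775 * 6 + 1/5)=-169480/441701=-0.38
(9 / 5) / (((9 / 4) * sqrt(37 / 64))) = 32 * sqrt(37) / 185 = 1.05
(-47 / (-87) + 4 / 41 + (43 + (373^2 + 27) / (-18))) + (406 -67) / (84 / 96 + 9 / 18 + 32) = -7311579682 / 952389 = -7677.09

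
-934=-934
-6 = -6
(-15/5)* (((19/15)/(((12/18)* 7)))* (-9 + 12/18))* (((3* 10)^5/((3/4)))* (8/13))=12312000000/91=135296703.30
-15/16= -0.94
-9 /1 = -9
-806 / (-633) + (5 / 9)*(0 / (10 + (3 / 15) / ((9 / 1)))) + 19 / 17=25729 / 10761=2.39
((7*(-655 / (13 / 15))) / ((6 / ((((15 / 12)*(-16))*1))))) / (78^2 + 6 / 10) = 1146250 / 395499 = 2.90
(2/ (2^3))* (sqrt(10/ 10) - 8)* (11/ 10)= -77/ 40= -1.92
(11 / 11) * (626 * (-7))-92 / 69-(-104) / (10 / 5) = -12994 / 3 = -4331.33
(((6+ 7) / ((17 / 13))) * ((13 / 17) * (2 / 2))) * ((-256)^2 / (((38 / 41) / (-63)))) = -185953517568 / 5491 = -33865146.16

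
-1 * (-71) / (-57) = -71 / 57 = -1.25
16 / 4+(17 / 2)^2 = 305 / 4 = 76.25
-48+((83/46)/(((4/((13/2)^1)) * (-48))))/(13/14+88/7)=-48.00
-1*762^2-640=-581284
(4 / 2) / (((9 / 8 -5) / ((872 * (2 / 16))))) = -1744 / 31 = -56.26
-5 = -5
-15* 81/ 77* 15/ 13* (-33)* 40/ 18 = 121500/ 91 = 1335.16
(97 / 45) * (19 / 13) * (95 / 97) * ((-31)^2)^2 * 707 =235707494267 / 117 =2014593968.09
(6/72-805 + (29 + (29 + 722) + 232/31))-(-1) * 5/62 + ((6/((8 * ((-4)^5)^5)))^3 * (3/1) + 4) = -113426228634728043667464102564090277478609639710061/8494978266985873212058918090163395051750107906048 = -13.35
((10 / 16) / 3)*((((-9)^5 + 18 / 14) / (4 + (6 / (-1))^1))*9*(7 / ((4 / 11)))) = 34100055 / 32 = 1065626.72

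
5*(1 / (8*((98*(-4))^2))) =5 / 1229312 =0.00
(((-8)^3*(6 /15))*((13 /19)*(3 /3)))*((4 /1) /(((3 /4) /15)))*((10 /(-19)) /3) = 2129920 /1083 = 1966.69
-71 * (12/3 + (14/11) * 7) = -10082/11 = -916.55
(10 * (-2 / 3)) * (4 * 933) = -24880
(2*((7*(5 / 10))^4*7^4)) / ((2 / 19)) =109531219 / 16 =6845701.19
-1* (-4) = 4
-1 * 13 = -13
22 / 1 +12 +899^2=808235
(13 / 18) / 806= 1 / 1116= 0.00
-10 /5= -2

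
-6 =-6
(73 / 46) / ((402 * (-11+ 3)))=-73 / 147936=-0.00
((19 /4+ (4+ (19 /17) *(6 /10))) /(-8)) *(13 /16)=-41639 /43520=-0.96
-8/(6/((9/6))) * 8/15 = -16/15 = -1.07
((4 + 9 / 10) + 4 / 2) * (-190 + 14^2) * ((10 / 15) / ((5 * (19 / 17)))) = 2346 / 475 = 4.94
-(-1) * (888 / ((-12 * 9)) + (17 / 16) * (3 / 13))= -14933 / 1872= -7.98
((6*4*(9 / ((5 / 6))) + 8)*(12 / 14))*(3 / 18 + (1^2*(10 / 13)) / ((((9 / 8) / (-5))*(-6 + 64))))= 976616 / 39585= 24.67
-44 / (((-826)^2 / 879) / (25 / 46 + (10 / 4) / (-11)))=-70320 / 3923087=-0.02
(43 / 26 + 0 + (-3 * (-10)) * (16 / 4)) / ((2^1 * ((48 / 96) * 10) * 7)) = 3163 / 1820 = 1.74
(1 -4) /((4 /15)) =-45 /4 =-11.25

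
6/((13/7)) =42/13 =3.23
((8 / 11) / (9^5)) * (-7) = -56 / 649539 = -0.00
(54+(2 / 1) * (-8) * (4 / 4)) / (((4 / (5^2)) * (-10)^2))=19 / 8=2.38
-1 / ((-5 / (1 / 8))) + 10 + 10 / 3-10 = 403 / 120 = 3.36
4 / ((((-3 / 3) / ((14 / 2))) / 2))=-56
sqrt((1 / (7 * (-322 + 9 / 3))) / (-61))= sqrt(136213) / 136213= 0.00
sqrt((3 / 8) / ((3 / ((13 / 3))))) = sqrt(78) / 12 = 0.74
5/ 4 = 1.25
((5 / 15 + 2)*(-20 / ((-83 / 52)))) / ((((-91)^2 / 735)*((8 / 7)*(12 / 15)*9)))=6125 / 19422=0.32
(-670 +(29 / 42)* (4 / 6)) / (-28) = 42181 / 1764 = 23.91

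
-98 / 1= -98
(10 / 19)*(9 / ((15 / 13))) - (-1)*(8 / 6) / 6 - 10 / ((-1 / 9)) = 16130 / 171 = 94.33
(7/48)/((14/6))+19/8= 39/16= 2.44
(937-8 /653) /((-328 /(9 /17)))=-1.51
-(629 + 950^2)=-903129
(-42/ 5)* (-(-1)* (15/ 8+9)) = -1827/ 20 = -91.35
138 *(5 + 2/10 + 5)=7038/5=1407.60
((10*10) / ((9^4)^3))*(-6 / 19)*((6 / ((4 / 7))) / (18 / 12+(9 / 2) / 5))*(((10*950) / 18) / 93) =-218750 / 78797840678199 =-0.00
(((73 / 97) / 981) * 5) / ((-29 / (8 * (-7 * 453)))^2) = 26098936640 / 8891893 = 2935.14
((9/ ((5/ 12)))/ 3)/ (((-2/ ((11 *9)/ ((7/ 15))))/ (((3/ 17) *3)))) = -48114/ 119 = -404.32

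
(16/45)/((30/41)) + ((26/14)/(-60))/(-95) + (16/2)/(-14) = -30587/359100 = -0.09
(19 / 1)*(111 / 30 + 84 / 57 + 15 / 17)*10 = 19561 / 17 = 1150.65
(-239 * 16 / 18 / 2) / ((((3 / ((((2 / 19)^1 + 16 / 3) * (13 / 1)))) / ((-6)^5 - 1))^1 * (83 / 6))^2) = -3756229972661566400 / 201441249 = -18646776622.51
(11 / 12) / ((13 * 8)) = 11 / 1248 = 0.01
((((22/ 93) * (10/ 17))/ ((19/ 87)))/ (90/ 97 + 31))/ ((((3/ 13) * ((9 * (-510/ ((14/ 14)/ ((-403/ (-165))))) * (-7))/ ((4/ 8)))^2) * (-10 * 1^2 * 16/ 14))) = -3744103/ 12188613107951961408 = -0.00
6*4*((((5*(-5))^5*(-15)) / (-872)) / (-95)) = 87890625 / 2071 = 42438.74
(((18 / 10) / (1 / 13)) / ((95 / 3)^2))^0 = 1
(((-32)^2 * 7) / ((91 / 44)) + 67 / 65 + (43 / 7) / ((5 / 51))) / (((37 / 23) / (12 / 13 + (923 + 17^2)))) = 582415898832 / 218855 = 2661195.31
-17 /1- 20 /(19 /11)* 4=-1203 /19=-63.32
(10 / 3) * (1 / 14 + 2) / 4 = 1.73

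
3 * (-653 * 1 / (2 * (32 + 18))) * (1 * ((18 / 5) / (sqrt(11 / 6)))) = -17631 * sqrt(66) / 2750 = -52.09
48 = 48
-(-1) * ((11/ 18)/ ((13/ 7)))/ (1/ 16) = 616/ 117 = 5.26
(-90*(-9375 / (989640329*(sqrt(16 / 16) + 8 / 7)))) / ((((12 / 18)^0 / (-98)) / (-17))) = 38587500 / 58214137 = 0.66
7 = 7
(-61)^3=-226981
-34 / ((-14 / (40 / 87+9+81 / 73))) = 1141142 / 44457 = 25.67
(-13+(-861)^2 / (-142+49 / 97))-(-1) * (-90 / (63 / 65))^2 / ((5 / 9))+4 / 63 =6905663662 / 672525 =10268.26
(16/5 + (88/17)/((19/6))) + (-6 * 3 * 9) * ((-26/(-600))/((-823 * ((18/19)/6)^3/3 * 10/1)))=5.48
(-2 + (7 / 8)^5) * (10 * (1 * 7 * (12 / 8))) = -5116545 / 32768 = -156.14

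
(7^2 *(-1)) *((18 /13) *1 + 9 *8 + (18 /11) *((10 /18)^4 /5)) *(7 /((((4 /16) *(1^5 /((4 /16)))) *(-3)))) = 2625107968 /312741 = 8393.87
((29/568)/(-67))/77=-29/2930312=-0.00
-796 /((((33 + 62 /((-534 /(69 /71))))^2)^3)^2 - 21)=-3226215193341077483143678122348259919324706198556 /6487802500360909728128402148710309090157203611093243824360751915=-0.00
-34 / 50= -0.68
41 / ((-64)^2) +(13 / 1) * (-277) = -3600.99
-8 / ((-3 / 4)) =32 / 3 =10.67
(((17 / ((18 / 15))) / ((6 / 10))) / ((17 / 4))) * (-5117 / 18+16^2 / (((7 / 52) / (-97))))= -581964275 / 567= -1026392.02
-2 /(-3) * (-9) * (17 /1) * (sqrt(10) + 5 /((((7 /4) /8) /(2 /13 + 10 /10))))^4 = -3676729851802200 /68574961 - 5721279552000 * sqrt(10) /753571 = -77624934.16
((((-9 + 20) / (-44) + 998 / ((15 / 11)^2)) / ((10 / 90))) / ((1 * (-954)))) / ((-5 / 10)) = 482807 / 47700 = 10.12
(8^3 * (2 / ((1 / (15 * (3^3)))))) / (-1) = -414720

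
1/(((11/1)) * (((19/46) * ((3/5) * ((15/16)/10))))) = 3.91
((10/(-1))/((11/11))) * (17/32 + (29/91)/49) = -383655/71344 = -5.38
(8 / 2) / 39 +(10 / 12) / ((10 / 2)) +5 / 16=121 / 208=0.58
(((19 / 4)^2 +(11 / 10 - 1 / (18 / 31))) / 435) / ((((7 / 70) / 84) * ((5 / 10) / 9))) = 110579 / 145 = 762.61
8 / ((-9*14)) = -4 / 63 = -0.06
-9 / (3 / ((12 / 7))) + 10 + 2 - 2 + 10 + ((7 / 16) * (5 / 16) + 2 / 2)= 28661 / 1792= 15.99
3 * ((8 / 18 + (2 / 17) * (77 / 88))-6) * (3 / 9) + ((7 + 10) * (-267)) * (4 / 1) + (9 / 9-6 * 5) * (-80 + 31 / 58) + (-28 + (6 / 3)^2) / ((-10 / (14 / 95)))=-4609513309 / 290700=-15856.60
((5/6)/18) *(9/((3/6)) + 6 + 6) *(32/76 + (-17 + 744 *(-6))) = -236475/38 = -6223.03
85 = 85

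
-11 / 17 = -0.65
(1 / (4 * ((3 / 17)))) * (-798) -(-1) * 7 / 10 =-5649 / 5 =-1129.80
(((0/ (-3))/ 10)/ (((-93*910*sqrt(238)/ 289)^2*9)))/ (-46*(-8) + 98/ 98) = 0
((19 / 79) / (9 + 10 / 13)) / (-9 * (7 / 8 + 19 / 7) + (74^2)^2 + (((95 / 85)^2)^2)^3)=8058830785362054152 / 9815950550279005286879098039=0.00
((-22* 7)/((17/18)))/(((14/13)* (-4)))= 1287/34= 37.85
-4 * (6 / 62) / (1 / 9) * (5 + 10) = -1620 / 31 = -52.26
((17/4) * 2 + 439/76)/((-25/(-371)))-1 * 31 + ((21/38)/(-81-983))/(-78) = 180.86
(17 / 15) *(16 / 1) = 272 / 15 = 18.13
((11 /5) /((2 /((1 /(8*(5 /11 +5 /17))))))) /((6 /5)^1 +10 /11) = 22627 /259840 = 0.09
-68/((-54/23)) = 782/27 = 28.96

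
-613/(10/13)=-796.90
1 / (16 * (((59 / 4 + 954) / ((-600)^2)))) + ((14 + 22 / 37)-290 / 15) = 63614 / 3441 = 18.49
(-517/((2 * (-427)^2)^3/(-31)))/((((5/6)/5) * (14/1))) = 48081/339433949299048184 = 0.00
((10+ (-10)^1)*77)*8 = 0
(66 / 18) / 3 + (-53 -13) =-583 / 9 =-64.78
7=7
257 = 257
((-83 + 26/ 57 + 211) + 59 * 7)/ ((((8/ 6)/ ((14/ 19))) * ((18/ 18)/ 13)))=2808533/ 722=3889.93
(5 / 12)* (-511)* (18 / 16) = -7665 / 32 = -239.53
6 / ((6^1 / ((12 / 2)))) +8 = 14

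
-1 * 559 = -559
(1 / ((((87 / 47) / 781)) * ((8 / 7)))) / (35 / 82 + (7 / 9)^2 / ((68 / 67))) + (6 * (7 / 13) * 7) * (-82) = -37161056307 / 24881246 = -1493.54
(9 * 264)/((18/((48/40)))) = 792/5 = 158.40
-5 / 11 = -0.45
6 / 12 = 1 / 2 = 0.50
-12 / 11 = -1.09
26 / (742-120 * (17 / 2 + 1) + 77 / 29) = -754 / 11465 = -0.07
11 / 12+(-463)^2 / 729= 860149 / 2916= 294.98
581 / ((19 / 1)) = 30.58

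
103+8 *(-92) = -633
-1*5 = -5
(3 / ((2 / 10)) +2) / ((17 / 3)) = 3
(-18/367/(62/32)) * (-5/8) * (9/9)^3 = 180/11377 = 0.02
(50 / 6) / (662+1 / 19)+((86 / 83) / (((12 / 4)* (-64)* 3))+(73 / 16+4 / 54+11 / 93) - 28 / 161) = 984424608953 / 214390840608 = 4.59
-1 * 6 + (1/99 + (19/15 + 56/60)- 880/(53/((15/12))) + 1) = -617693/26235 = -23.54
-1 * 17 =-17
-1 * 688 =-688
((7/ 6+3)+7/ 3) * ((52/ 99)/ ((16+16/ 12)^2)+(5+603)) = 347777/ 88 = 3952.01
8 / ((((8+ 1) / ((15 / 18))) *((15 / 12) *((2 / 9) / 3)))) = 8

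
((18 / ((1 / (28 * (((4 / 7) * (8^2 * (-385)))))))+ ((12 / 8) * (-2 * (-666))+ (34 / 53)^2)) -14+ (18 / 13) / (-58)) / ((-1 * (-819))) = -7512851753117 / 867315267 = -8662.19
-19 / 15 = -1.27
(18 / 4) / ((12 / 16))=6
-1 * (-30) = 30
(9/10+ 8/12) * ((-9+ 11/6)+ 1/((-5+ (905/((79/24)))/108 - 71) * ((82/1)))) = -4327598837/385427880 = -11.23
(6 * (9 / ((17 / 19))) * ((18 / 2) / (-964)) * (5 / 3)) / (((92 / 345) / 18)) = -1038825 / 16388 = -63.39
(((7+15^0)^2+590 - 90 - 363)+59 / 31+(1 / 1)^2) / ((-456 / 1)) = -2107 / 4712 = -0.45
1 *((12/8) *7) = 21/2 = 10.50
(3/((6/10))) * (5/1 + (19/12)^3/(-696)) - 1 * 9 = 19208713/1202688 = 15.97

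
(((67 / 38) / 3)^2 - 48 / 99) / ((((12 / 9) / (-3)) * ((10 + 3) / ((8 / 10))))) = 19933 / 1032460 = 0.02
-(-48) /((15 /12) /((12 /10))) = 46.08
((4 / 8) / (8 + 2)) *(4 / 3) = 1 / 15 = 0.07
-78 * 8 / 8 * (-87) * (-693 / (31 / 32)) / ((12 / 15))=-188107920 / 31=-6067997.42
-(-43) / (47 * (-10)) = -43 / 470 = -0.09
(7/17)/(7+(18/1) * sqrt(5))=-49/26707+126 * sqrt(5)/26707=0.01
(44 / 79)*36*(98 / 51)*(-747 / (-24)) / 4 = 402633 / 1343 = 299.80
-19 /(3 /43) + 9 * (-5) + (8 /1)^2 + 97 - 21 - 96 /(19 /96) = -662.39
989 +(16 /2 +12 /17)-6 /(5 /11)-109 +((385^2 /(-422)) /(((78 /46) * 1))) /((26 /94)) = 2302374647 /18186090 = 126.60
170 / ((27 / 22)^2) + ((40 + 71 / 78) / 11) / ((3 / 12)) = 13316866 / 104247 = 127.74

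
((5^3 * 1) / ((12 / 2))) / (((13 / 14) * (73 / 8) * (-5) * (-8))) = 175 / 2847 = 0.06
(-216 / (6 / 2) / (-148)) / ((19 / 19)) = 18 / 37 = 0.49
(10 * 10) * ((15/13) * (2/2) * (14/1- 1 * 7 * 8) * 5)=-315000/13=-24230.77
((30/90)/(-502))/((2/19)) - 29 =-87367/3012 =-29.01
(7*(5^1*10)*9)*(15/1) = 47250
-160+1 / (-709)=-113441 / 709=-160.00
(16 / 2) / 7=1.14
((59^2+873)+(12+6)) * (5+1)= 26232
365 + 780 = 1145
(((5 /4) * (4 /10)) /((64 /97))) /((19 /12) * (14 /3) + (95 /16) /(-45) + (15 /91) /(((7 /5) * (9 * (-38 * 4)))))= 10565919 /101179880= 0.10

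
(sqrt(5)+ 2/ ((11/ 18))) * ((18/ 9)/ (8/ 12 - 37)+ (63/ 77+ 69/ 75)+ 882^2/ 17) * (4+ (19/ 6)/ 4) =67042497554 * sqrt(5)/ 305745+ 804509970648/ 1121065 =1207945.81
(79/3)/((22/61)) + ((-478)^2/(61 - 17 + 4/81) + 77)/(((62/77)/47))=560900942083/1825032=307337.59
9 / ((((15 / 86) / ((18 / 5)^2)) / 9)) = 6018.62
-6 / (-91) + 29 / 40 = 2879 / 3640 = 0.79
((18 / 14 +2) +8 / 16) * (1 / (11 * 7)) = 53 / 1078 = 0.05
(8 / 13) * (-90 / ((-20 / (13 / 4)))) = 9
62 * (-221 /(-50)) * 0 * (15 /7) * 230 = 0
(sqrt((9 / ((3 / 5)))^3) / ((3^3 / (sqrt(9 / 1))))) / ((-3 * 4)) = -5 * sqrt(15) / 36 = -0.54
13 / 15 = 0.87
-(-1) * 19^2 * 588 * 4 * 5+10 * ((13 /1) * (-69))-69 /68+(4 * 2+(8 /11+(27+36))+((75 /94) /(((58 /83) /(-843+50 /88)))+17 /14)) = 120909430759423 /28546672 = 4235500.05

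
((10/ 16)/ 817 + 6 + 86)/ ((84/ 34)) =3407463/ 91504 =37.24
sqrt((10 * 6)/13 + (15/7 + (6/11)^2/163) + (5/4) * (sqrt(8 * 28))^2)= sqrt(7634173696513)/163163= 16.93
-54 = -54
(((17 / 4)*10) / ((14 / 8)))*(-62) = -1505.71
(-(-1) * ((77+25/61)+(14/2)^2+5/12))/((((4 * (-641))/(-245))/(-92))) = -523136495/469212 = -1114.93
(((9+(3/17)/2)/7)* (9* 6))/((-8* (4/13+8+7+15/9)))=-325377/630224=-0.52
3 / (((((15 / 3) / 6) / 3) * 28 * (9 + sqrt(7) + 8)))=153 / 6580 - 9 * sqrt(7) / 6580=0.02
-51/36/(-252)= 0.01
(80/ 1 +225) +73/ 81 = 24778/ 81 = 305.90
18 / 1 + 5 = 23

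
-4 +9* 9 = 77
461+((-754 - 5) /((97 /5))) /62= 2768659 /6014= 460.37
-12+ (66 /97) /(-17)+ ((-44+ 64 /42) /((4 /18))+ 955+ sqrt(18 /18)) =8689768 /11543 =752.82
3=3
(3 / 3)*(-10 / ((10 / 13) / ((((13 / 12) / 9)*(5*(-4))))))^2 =714025 / 729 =979.46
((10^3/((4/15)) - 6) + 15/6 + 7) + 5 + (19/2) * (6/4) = 15091/4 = 3772.75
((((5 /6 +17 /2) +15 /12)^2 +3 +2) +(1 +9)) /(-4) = -18289 /576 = -31.75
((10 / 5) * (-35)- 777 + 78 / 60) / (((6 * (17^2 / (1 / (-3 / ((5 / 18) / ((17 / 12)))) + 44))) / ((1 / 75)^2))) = -9474659 / 2487206250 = -0.00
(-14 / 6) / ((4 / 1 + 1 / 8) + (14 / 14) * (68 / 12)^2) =-168 / 2609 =-0.06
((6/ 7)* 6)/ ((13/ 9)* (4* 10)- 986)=-162/ 29239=-0.01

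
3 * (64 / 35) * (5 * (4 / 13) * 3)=2304 / 91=25.32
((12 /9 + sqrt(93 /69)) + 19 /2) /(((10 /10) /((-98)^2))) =9604 * sqrt(713) /23 + 312130 /3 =115193.18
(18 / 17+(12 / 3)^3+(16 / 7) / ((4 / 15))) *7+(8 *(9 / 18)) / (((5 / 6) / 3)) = 45034 / 85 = 529.81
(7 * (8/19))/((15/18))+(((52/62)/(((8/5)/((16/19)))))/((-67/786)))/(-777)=181089448/51104585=3.54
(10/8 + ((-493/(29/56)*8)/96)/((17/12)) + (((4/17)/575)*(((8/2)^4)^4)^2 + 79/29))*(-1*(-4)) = 8559289250201172957699/283475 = 30194159097631794.54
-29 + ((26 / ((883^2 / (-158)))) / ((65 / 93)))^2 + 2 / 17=-7462141166123027 / 258363848106425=-28.88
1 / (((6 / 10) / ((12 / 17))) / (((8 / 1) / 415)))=32 / 1411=0.02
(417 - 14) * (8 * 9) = 29016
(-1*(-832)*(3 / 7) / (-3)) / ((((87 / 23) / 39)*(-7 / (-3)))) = -746304 / 1421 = -525.20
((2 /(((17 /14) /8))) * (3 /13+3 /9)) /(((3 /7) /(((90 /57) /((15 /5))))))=344960 /37791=9.13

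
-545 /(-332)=545 /332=1.64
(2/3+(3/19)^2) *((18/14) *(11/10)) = 3531/3610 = 0.98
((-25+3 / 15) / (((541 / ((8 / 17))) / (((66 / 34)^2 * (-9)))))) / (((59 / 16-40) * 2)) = -77780736 / 7721295365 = -0.01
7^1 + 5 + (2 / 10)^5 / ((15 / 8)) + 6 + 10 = 1312508 / 46875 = 28.00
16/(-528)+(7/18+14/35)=751/990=0.76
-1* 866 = -866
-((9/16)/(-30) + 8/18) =-613/1440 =-0.43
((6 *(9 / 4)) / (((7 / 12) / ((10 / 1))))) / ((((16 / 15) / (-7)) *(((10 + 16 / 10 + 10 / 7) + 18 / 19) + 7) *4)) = -4039875 / 223184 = -18.10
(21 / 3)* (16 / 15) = 112 / 15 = 7.47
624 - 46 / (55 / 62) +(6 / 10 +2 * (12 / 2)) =32161 / 55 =584.75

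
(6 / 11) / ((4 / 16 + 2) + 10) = 24 / 539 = 0.04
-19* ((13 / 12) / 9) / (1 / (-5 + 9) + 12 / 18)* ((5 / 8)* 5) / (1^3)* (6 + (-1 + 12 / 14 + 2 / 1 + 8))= -228475 / 1848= -123.63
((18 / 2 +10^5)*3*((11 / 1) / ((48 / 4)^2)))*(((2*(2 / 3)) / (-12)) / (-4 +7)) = -1100099 / 1296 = -848.84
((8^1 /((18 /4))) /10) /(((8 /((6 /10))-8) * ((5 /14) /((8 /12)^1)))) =14 /225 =0.06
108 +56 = 164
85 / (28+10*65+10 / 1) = 0.12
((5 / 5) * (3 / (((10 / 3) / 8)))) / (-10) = -18 / 25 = -0.72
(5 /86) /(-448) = -5 /38528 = -0.00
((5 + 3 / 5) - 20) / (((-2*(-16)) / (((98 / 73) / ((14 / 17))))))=-1071 / 1460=-0.73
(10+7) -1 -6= 10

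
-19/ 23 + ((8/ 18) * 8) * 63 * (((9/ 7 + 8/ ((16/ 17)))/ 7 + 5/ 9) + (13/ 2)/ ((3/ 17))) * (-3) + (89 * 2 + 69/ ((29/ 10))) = -362274175/ 14007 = -25863.79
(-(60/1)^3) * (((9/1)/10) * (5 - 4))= -194400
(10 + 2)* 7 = 84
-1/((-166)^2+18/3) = -1/27562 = -0.00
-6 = -6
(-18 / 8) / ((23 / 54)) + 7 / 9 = -1865 / 414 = -4.50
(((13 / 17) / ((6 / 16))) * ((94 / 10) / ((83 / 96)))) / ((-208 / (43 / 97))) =-32336 / 684335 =-0.05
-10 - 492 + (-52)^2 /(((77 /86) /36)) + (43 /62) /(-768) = 396780791569 /3666432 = 108219.87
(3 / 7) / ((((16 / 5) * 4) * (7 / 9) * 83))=135 / 260288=0.00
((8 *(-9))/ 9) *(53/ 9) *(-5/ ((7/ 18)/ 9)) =38160/ 7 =5451.43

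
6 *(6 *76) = 2736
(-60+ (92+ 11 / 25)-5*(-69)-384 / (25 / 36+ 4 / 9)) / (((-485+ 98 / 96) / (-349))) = 691455552 / 23811775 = 29.04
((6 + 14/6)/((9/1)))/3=25/81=0.31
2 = 2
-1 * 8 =-8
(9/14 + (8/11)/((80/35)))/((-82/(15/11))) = -555/34727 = -0.02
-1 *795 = -795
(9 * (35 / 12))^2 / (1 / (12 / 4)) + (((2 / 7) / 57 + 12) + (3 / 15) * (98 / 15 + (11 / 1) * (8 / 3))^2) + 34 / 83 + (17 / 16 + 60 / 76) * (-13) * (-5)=122065817639 / 49675500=2457.26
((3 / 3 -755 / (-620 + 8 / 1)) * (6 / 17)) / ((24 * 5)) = 1367 / 208080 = 0.01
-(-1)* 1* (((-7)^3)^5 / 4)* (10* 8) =-94951230198860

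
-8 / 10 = -4 / 5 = -0.80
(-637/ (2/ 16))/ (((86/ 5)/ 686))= -8739640/ 43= -203247.44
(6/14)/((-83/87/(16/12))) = -348/581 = -0.60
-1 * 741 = -741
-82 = -82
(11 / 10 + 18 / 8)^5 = 1350125107 / 3200000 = 421.91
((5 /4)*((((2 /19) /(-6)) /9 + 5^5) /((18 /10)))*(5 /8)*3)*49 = 2454783625 /12312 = 199381.39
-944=-944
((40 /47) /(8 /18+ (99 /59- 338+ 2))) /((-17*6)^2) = -590 /2408116487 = -0.00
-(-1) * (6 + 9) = 15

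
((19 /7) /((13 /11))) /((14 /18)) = 1881 /637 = 2.95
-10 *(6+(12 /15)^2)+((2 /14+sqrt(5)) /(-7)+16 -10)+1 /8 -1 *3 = -124059 /1960 -sqrt(5) /7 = -63.61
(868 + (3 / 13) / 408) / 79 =1534625 / 139672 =10.99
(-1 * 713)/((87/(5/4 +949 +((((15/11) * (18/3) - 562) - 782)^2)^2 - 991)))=-132956527295330332213/5095068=-26095142850955.15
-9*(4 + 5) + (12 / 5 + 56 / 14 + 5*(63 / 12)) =-967 / 20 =-48.35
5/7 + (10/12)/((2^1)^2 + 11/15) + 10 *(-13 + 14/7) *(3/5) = -64719/994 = -65.11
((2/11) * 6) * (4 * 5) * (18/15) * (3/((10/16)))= 6912/55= 125.67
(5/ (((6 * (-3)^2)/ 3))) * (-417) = -695/ 6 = -115.83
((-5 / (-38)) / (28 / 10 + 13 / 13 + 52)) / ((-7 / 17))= -425 / 74214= -0.01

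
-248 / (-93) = 8 / 3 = 2.67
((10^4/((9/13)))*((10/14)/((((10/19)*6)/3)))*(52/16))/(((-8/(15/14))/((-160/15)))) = 20068750/441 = 45507.37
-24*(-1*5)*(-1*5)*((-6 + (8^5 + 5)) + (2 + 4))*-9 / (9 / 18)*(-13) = -4601329200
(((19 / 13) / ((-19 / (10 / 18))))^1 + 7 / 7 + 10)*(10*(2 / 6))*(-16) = -205120 / 351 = -584.39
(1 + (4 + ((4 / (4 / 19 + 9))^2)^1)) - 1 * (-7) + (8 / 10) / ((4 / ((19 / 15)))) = 1143103 / 91875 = 12.44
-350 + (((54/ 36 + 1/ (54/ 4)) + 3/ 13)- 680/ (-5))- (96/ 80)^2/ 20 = -18626443/ 87750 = -212.27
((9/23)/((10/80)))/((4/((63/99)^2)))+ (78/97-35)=-9145657/269951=-33.88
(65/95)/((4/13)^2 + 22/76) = 4394/2467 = 1.78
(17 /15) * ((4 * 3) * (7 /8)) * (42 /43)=2499 /215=11.62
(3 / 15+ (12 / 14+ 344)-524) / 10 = -6263 / 350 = -17.89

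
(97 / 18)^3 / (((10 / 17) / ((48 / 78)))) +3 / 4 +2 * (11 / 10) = 6318005 / 37908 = 166.67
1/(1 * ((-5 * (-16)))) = 1/80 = 0.01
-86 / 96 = -43 / 48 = -0.90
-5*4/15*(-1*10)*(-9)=-120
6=6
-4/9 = -0.44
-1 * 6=-6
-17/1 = -17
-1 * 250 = -250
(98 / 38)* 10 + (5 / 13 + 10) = 8935 / 247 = 36.17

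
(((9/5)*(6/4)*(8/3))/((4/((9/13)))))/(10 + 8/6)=243/2210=0.11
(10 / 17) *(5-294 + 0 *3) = -170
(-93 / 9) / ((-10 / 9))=9.30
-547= -547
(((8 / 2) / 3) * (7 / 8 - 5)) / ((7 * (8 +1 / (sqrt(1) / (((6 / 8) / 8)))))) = -176 / 1813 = -0.10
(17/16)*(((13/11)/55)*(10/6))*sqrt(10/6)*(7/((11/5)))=7735*sqrt(15)/191664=0.16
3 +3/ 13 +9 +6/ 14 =1152/ 91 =12.66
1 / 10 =0.10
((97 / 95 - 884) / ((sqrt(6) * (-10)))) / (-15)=-27961 * sqrt(6) / 28500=-2.40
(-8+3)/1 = -5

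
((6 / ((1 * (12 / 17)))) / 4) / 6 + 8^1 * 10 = 3857 / 48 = 80.35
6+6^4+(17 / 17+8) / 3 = 1305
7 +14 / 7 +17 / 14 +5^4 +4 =8949 / 14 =639.21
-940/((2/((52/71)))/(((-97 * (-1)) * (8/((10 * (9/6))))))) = -17807.92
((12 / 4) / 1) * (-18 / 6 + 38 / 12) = 1 / 2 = 0.50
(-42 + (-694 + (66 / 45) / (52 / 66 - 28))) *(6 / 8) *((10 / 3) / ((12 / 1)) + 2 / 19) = -216469771 / 1023720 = -211.45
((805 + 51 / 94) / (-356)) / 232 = -75721 / 7763648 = -0.01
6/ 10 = 3/ 5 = 0.60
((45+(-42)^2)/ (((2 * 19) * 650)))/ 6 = 603/ 49400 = 0.01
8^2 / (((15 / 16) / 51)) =17408 / 5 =3481.60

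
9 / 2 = 4.50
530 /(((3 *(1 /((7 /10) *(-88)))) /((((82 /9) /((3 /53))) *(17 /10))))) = -1206049768 /405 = -2977900.66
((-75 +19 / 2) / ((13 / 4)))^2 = 68644 / 169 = 406.18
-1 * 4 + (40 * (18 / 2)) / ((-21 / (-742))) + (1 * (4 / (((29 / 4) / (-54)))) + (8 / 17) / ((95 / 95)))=6254532 / 493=12686.68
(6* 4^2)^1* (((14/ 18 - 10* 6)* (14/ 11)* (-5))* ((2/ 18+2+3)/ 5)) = 10984064/ 297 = 36983.38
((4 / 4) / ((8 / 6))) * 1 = 3 / 4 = 0.75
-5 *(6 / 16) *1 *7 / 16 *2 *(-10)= 16.41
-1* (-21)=21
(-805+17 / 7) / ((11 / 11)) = -802.57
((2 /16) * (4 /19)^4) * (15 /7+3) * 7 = 1152 /130321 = 0.01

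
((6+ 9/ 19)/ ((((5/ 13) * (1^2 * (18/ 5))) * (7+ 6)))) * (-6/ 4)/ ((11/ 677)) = -27757/ 836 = -33.20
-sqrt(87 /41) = -sqrt(3567) /41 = -1.46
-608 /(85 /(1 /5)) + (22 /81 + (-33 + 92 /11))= -9768053 /378675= -25.80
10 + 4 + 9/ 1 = 23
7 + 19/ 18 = 145/ 18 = 8.06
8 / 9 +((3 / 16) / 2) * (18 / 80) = 10483 / 11520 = 0.91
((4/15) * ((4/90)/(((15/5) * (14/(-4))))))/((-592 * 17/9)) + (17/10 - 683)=-1349893753/1981350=-681.30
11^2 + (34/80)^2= 193889/1600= 121.18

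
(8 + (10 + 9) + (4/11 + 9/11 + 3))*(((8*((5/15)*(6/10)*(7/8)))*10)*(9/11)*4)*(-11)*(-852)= 147286944/11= 13389722.18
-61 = -61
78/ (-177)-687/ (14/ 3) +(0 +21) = -104617/ 826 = -126.65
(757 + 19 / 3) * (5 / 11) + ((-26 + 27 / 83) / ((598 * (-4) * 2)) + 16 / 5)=22942377631 / 65516880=350.18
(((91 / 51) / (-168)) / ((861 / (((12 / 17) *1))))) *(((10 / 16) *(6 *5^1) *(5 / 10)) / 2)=-325 / 7962528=-0.00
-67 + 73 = 6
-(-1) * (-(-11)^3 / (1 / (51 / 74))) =67881 / 74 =917.31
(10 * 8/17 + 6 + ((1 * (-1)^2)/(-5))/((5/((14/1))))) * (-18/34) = -5.37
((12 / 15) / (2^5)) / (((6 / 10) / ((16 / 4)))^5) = 80000 / 243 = 329.22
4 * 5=20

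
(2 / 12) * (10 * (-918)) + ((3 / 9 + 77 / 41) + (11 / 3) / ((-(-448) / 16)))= -1753751 / 1148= -1527.66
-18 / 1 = -18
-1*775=-775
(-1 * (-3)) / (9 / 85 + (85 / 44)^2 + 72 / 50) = 2468400 / 4342577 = 0.57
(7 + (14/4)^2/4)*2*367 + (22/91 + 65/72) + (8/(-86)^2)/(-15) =55931962859/7571655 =7387.02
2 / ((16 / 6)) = 3 / 4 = 0.75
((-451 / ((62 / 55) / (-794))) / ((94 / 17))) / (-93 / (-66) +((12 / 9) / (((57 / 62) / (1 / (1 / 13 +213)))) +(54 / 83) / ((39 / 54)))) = 470585642897831175 / 18976899330427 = 24797.82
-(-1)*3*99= 297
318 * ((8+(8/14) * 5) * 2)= 48336/7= 6905.14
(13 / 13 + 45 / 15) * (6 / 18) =4 / 3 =1.33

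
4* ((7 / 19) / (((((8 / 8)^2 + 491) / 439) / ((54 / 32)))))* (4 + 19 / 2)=29.96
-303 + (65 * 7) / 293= -301.45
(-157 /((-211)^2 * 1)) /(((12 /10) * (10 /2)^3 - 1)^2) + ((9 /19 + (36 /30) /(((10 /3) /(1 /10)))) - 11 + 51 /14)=-112519690678044 /16432328236625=-6.85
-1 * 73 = -73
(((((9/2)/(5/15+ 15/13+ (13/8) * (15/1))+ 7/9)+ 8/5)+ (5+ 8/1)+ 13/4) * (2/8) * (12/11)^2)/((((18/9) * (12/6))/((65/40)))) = 355005001/156215840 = 2.27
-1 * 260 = -260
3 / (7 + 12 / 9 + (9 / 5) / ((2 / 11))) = 90 / 547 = 0.16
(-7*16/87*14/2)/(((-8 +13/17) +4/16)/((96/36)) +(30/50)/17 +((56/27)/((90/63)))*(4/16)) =19192320/4730683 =4.06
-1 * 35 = -35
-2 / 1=-2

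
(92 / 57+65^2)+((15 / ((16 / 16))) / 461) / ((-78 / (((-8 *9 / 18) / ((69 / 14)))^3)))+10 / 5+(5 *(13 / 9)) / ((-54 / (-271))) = 2871589423962197 / 673314017454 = 4264.86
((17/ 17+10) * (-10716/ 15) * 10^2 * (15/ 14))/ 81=-1964600/ 189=-10394.71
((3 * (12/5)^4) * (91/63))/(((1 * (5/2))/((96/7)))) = 788.68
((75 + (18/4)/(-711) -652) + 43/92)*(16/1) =-16761140/1817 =-9224.62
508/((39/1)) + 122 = 5266/39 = 135.03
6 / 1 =6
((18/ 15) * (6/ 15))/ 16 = 3/ 100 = 0.03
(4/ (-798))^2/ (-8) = -0.00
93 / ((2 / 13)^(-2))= 372 / 169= 2.20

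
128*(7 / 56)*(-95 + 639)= 8704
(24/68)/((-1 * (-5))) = 0.07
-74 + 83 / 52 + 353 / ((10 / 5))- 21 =4321 / 52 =83.10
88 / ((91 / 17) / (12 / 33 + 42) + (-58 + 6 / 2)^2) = 63376 / 2178641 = 0.03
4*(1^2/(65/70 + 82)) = 56/1161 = 0.05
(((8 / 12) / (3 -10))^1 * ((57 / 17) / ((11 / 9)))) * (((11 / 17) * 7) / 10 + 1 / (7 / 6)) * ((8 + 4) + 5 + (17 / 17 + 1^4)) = -5065191 / 778855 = -6.50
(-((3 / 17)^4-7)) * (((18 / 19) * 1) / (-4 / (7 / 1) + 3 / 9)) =-220965948 / 7934495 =-27.85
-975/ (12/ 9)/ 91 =-225/ 28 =-8.04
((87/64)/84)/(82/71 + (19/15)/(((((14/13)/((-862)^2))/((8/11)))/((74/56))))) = 2378145/123427553332736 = 0.00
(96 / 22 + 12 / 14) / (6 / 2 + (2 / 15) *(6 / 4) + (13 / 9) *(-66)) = -3015 / 53207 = -0.06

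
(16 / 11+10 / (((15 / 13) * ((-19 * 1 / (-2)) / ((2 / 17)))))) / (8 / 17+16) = 2081 / 21945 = 0.09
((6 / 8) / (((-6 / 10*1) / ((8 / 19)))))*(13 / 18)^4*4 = -0.57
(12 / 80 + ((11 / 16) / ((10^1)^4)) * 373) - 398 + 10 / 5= -63331897 / 160000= -395.82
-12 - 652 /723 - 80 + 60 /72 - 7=-47751 /482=-99.07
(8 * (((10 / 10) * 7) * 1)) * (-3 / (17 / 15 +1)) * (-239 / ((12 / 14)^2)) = 409885 / 16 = 25617.81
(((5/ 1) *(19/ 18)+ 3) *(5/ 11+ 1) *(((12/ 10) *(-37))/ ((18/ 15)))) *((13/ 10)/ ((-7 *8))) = 71669/ 6930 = 10.34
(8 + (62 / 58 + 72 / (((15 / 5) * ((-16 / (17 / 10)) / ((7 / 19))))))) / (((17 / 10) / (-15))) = -71.73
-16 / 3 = -5.33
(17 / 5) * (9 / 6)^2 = 153 / 20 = 7.65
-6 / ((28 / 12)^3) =-162 / 343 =-0.47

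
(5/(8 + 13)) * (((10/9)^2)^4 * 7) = 500000000/129140163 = 3.87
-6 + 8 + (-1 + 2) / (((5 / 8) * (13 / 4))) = 162 / 65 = 2.49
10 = 10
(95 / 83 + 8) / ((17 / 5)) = 3795 / 1411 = 2.69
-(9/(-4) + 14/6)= -1/12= -0.08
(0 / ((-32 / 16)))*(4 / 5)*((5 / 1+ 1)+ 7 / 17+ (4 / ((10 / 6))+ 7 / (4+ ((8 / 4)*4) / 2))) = 0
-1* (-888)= 888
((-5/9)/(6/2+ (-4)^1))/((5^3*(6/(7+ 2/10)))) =0.01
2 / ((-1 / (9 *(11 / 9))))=-22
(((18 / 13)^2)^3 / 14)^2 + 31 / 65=4168330865324923 / 5708030855007845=0.73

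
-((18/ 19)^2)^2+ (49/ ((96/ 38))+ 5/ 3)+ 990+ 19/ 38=2107565769/ 2085136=1010.76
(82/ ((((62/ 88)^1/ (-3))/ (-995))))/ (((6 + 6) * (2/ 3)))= 43426.94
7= 7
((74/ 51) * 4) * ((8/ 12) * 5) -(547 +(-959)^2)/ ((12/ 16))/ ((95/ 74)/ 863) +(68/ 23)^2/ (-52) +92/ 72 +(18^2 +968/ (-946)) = -7090313223959158913/ 8596318770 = -824808085.14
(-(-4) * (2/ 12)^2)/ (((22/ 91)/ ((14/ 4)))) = 637/ 396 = 1.61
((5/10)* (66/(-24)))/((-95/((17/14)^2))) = 3179/148960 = 0.02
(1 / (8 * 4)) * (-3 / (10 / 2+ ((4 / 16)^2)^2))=-8 / 427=-0.02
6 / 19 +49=937 / 19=49.32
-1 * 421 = -421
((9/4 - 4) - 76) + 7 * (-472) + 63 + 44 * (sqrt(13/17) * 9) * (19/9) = -13275/4 + 836 * sqrt(221)/17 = -2587.69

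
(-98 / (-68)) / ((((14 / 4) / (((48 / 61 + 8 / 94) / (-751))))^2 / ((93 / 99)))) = 387500000 / 2600747089601529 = 0.00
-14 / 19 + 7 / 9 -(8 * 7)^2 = -536249 / 171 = -3135.96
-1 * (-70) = 70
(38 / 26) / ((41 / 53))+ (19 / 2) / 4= 4.26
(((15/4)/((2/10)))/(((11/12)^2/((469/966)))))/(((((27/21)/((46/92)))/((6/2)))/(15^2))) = 7914375/2783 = 2843.83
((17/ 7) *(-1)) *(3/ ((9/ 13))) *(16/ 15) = -3536/ 315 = -11.23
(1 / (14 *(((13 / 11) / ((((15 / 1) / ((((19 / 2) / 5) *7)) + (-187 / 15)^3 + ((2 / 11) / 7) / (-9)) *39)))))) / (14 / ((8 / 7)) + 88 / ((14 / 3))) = -2731799854 / 18617625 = -146.73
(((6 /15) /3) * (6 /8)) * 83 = 83 /10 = 8.30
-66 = -66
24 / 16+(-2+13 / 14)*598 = -639.21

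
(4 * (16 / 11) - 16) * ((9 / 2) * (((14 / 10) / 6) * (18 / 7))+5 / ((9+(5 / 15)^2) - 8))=-4032 / 55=-73.31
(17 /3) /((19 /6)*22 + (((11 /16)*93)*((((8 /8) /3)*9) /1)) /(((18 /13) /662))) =272 /4405313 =0.00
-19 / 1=-19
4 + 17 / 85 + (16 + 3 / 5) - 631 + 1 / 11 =-610.11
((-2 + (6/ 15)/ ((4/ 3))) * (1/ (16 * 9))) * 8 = -17/ 180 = -0.09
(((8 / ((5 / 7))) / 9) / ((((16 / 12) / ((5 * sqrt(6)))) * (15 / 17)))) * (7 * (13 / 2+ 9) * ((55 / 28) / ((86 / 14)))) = 284053 * sqrt(6) / 1548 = 449.47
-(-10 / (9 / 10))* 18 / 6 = 100 / 3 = 33.33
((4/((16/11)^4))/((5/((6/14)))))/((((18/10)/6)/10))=73205/28672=2.55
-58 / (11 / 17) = -986 / 11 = -89.64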